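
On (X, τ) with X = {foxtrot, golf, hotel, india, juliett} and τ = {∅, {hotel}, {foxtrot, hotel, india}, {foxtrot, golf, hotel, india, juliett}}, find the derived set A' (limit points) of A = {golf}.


A' = {juliett}

For each x ∈ X, list the open sets U ∈ τ with x ∈ U, then check whether U ∩ (A ∖ {x}) ≠ ∅ for every such U.
  x = foxtrot: open {foxtrot, hotel, india} ∋ x has {foxtrot, hotel, india} ∩ (A ∖ {foxtrot}) = ∅, so x is NOT a limit point.
  x = golf: open {foxtrot, golf, hotel, india, juliett} ∋ x has {foxtrot, golf, hotel, india, juliett} ∩ (A ∖ {golf}) = ∅, so x is NOT a limit point.
  x = hotel: open {hotel} ∋ x has {hotel} ∩ (A ∖ {hotel}) = ∅, so x is NOT a limit point.
  x = india: open {foxtrot, hotel, india} ∋ x has {foxtrot, hotel, india} ∩ (A ∖ {india}) = ∅, so x is NOT a limit point.
  x = juliett: opens ∋ x are {foxtrot, golf, hotel, india, juliett}; each meets A ∖ {juliett}, so x IS a limit point.
Collecting: A' = {juliett}.


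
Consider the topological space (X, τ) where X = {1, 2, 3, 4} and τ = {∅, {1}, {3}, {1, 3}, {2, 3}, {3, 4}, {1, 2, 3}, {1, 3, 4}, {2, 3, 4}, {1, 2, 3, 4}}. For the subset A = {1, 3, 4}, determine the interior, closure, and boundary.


int(A) = {1, 3, 4}, cl(A) = {1, 2, 3, 4}, ∂A = {2}.

Closed sets in (X, τ) are complements of opens:
  closed(X, τ) = {∅, {1}, {2}, {4}, {1, 2}, {1, 4}, {2, 4}, {1, 2, 4}, {2, 3, 4}, {1, 2, 3, 4}}.
int(A) = ⋃ {U ∈ τ : U ⊆ A}. Opens contained in A: ∅, {1}, {3}, {1, 3}, {3, 4}, {1, 3, 4}.
Taking the union of these: int(A) = {1, 3, 4}.
cl(A) = ⋂ {C closed : A ⊆ C}. Closed sets containing A: {1, 2, 3, 4}.
Intersecting these: cl(A) = {1, 2, 3, 4}.
∂A = cl(A) ∖ int(A) = {1, 2, 3, 4} ∖ {1, 3, 4} = {2}.


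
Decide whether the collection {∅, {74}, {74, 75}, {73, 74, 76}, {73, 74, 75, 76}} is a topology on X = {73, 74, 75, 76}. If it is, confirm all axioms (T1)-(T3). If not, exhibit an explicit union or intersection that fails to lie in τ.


τ IS a topology on X.

Axiom (T1): ∅ ∈ τ? Yes; X ∈ τ? Yes.
Axiom (T2/T3): check pairwise unions and intersections of members of τ.
All pairwise intersections and unions checked — each lies in τ. Therefore τ satisfies (T1), (T2), (T3): it IS a topology on X.


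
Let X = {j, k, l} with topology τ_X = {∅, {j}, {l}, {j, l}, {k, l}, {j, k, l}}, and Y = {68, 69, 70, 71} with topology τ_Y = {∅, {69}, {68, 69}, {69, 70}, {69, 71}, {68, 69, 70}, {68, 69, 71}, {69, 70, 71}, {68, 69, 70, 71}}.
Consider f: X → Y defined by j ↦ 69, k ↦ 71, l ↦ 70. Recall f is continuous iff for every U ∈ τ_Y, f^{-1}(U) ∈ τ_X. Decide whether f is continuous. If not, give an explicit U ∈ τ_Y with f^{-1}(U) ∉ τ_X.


f is NOT continuous.

Compute f^{-1}(U) for each U ∈ τ_Y:
  U = ∅: f^{-1}(U) = ∅ ∈ τ_X ✓.
  U = {69}: f^{-1}(U) = {j} ∈ τ_X ✓.
  U = {68, 69}: f^{-1}(U) = {j} ∈ τ_X ✓.
  U = {69, 70}: f^{-1}(U) = {j, l} ∈ τ_X ✓.
  U = {69, 71}: f^{-1}(U) = {j, k} ∉ τ_X ✗.
  U = {68, 69, 70}: f^{-1}(U) = {j, l} ∈ τ_X ✓.
  U = {68, 69, 71}: f^{-1}(U) = {j, k} ∉ τ_X ✗.
  U = {69, 70, 71}: f^{-1}(U) = {j, k, l} ∈ τ_X ✓.
  U = {68, 69, 70, 71}: f^{-1}(U) = {j, k, l} ∈ τ_X ✓.
Found U = {69, 71} with f^{-1}(U) = {j, k} not in τ_X. Therefore f is NOT continuous.


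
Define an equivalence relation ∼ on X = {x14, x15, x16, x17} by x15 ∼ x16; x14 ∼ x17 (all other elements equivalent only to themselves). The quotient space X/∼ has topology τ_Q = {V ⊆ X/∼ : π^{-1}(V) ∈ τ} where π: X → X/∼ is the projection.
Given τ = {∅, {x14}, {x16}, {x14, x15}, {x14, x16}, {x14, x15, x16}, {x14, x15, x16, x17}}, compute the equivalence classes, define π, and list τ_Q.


X/∼ = {[x14=x17], [x15=x16]}; |τ_Q| = 2.

Equivalence classes: [x14=x17], [x15=x16].
Quotient map π: X → X/∼ sends x14 ↦ [x14=x17], x15 ↦ [x15=x16], x16 ↦ [x15=x16], x17 ↦ [x14=x17].
For each subset V ⊆ X/∼, compute π^{-1}(V) ⊆ X and check whether π^{-1}(V) ∈ τ. V is open in τ_Q iff π^{-1}(V) ∈ τ.
  V = {}: π^{-1}(V) = ∅ ∈ τ ✓.
  V = {[x14=x17]}: π^{-1}(V) = {x14, x17} ∉ τ ✗.
  V = {[x15=x16]}: π^{-1}(V) = {x15, x16} ∉ τ ✗.
  V = {[x14=x17], [x15=x16]}: π^{-1}(V) = {x14, x15, x16, x17} ∈ τ ✓.
Open sets in the quotient: τ_Q = {{}, {[x14=x17], [x15=x16]}} (2 elements).


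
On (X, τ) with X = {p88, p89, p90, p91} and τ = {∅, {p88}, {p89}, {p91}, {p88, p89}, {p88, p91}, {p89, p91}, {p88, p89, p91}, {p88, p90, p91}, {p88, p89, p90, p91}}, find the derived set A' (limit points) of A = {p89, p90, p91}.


A' = {p90}

For each x ∈ X, list the open sets U ∈ τ with x ∈ U, then check whether U ∩ (A ∖ {x}) ≠ ∅ for every such U.
  x = p88: open {p88} ∋ x has {p88} ∩ (A ∖ {p88}) = ∅, so x is NOT a limit point.
  x = p89: open {p89} ∋ x has {p89} ∩ (A ∖ {p89}) = ∅, so x is NOT a limit point.
  x = p90: opens ∋ x are {p88, p90, p91}, {p88, p89, p90, p91}; each meets A ∖ {p90}, so x IS a limit point.
  x = p91: open {p91} ∋ x has {p91} ∩ (A ∖ {p91}) = ∅, so x is NOT a limit point.
Collecting: A' = {p90}.


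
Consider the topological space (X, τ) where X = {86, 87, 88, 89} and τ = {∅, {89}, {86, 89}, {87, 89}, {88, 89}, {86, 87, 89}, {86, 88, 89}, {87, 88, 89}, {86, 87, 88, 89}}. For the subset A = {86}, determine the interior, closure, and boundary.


int(A) = ∅, cl(A) = {86}, ∂A = {86}.

Closed sets in (X, τ) are complements of opens:
  closed(X, τ) = {∅, {86}, {87}, {88}, {86, 87}, {86, 88}, {87, 88}, {86, 87, 88}, {86, 87, 88, 89}}.
int(A) = ⋃ {U ∈ τ : U ⊆ A}. Opens contained in A: ∅.
Taking the union of these: int(A) = ∅.
cl(A) = ⋂ {C closed : A ⊆ C}. Closed sets containing A: {86}, {86, 87}, {86, 88}, {86, 87, 88}, {86, 87, 88, 89}.
Intersecting these: cl(A) = {86}.
∂A = cl(A) ∖ int(A) = {86} ∖ ∅ = {86}.


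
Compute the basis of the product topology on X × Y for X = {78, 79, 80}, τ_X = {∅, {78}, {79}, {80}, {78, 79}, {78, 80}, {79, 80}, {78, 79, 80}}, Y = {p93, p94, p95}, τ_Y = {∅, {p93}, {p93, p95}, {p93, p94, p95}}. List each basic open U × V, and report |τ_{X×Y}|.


Basis B = {∅ × ∅, {78} × {p93}, {79} × {p93}, {80} × {p93}, {78} × {p93, p95}, {78, 79} × {p93}, {78, 80} × {p93}, {79} × {p93, p95}, {79, 80} × {p93}, {80} × {p93, p95}, {78} × {p93, p94, p95}, {78, 79, 80} × {p93}, {79} × {p93, p94, p95}, {80} × {p93, p94, p95}, {78, 79} × {p93, p95}, {78, 80} × {p93, p95}, {79, 80} × {p93, p95}, {78, 79} × {p93, p94, p95}, {78, 80} × {p93, p94, p95}, {78, 79, 80} × {p93, p95}, {79, 80} × {p93, p94, p95}, {78, 79, 80} × {p93, p94, p95}}; |τ_{X×Y}| = 64.

Enumerate products U × V with U ∈ τ_X, V ∈ τ_Y (deduplicated):
  ∅ × ∅ = {} (∅)
  {78} × {p93} = {(78,p93)}
  {79} × {p93} = {(79,p93)}
  {80} × {p93} = {(80,p93)}
  {78} × {p93, p95} = {(78,p93), (78,p95)}
  {78, 79} × {p93} = {(78,p93), (79,p93)}
  {78, 80} × {p93} = {(78,p93), (80,p93)}
  {79} × {p93, p95} = {(79,p93), (79,p95)}
  {79, 80} × {p93} = {(79,p93), (80,p93)}
  {80} × {p93, p95} = {(80,p93), (80,p95)}
  {78} × {p93, p94, p95} = {(78,p93), (78,p94), (78,p95)}
  {78, 79, 80} × {p93} = {(78,p93), (79,p93), (80,p93)}
  {79} × {p93, p94, p95} = {(79,p93), (79,p94), (79,p95)}
  {80} × {p93, p94, p95} = {(80,p93), (80,p94), (80,p95)}
  {78, 79} × {p93, p95} = {(78,p93), (78,p95), (79,p93), (79,p95)}
  {78, 80} × {p93, p95} = {(78,p93), (78,p95), (80,p93), (80,p95)}
  {79, 80} × {p93, p95} = {(79,p93), (79,p95), (80,p93), (80,p95)}
  {78, 79} × {p93, p94, p95} = {(78,p93), (78,p94), (78,p95), (79,p93), (79,p94), (79,p95)}
  {78, 80} × {p93, p94, p95} = {(78,p93), (78,p94), (78,p95), (80,p93), (80,p94), (80,p95)}
  {78, 79, 80} × {p93, p95} = {(78,p93), (78,p95), (79,p93), (79,p95), (80,p93), (80,p95)}
  {79, 80} × {p93, p94, p95} = {(79,p93), (79,p94), (79,p95), (80,p93), (80,p94), (80,p95)}
  {78, 79, 80} × {p93, p94, p95} = {(78,p93), (78,p94), (78,p95), (79,p93), (79,p94), (79,p95), (80,p93), (80,p94), (80,p95)}
These 22 distinct sets form the basis B.
Close under arbitrary unions to get τ_{X×Y}; counting gives |τ_{X×Y}| = 64.


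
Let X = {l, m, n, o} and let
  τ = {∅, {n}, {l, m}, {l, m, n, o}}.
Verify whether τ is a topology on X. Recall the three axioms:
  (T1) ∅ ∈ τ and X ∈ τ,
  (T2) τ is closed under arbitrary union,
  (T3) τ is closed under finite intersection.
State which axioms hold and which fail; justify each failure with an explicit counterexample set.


τ is NOT a topology on X.

Axiom (T1): ∅ ∈ τ? Yes; X ∈ τ? Yes.
Axiom (T2/T3): check pairwise unions and intersections of members of τ.
Counterexample for (T2): {n} ∪ {l, m} = {l, m, n} ∉ τ. Therefore τ is NOT a topology.


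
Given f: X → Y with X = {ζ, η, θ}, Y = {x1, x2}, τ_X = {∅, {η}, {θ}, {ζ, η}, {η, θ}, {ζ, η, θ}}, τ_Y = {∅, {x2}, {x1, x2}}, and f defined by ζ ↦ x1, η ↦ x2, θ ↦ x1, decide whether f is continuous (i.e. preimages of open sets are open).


f IS continuous.

Compute f^{-1}(U) for each U ∈ τ_Y:
  U = ∅: f^{-1}(U) = ∅ ∈ τ_X ✓.
  U = {x2}: f^{-1}(U) = {η} ∈ τ_X ✓.
  U = {x1, x2}: f^{-1}(U) = {ζ, η, θ} ∈ τ_X ✓.
Every preimage lies in τ_X, so f IS continuous.


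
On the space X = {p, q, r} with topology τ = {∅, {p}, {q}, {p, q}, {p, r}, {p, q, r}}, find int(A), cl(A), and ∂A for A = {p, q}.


int(A) = {p, q}, cl(A) = {p, q, r}, ∂A = {r}.

Closed sets in (X, τ) are complements of opens:
  closed(X, τ) = {∅, {q}, {r}, {p, r}, {q, r}, {p, q, r}}.
int(A) = ⋃ {U ∈ τ : U ⊆ A}. Opens contained in A: ∅, {p}, {q}, {p, q}.
Taking the union of these: int(A) = {p, q}.
cl(A) = ⋂ {C closed : A ⊆ C}. Closed sets containing A: {p, q, r}.
Intersecting these: cl(A) = {p, q, r}.
∂A = cl(A) ∖ int(A) = {p, q, r} ∖ {p, q} = {r}.


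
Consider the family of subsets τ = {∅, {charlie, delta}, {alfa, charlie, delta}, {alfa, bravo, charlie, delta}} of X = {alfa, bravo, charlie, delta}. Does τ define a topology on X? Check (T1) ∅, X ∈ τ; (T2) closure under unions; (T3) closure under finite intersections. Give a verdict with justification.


τ IS a topology on X.

Axiom (T1): ∅ ∈ τ? Yes; X ∈ τ? Yes.
Axiom (T2/T3): check pairwise unions and intersections of members of τ.
All pairwise intersections and unions checked — each lies in τ. Therefore τ satisfies (T1), (T2), (T3): it IS a topology on X.


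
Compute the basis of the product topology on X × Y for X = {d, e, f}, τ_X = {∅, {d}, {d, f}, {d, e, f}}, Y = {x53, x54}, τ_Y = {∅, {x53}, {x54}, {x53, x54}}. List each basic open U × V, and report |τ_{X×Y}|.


Basis B = {∅ × ∅, {d} × {x53}, {d} × {x54}, {d} × {x53, x54}, {d, f} × {x53}, {d, f} × {x54}, {d, e, f} × {x53}, {d, e, f} × {x54}, {d, f} × {x53, x54}, {d, e, f} × {x53, x54}}; |τ_{X×Y}| = 16.

Enumerate products U × V with U ∈ τ_X, V ∈ τ_Y (deduplicated):
  ∅ × ∅ = {} (∅)
  {d} × {x53} = {(d,x53)}
  {d} × {x54} = {(d,x54)}
  {d} × {x53, x54} = {(d,x53), (d,x54)}
  {d, f} × {x53} = {(d,x53), (f,x53)}
  {d, f} × {x54} = {(d,x54), (f,x54)}
  {d, e, f} × {x53} = {(d,x53), (e,x53), (f,x53)}
  {d, e, f} × {x54} = {(d,x54), (e,x54), (f,x54)}
  {d, f} × {x53, x54} = {(d,x53), (d,x54), (f,x53), (f,x54)}
  {d, e, f} × {x53, x54} = {(d,x53), (d,x54), (e,x53), (e,x54), (f,x53), (f,x54)}
These 10 distinct sets form the basis B.
Close under arbitrary unions to get τ_{X×Y}; counting gives |τ_{X×Y}| = 16.


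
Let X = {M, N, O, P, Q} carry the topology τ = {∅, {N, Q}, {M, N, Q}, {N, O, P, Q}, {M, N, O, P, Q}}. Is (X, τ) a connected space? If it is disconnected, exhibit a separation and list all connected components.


(X, τ) is connected.

Find clopen sets (U ∈ τ with X ∖ U ∈ τ):
  U = ∅, X ∖ U = {M, N, O, P, Q} — both open, so U is clopen.
  U = {M, N, O, P, Q}, X ∖ U = ∅ — both open, so U is clopen.
Only trivial clopens (∅ and X) exist, so (X, τ) is connected.
Compute connected components by grouping points that agree on all clopens:
  component: {M, N, O, P, Q}


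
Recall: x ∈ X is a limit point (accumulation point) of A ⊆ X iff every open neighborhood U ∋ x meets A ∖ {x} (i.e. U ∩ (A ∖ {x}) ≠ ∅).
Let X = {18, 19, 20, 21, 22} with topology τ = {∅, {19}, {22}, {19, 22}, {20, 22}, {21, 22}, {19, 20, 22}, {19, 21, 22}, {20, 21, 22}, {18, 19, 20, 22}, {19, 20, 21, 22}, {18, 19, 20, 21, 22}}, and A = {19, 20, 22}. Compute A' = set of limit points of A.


A' = {18, 20, 21}

For each x ∈ X, list the open sets U ∈ τ with x ∈ U, then check whether U ∩ (A ∖ {x}) ≠ ∅ for every such U.
  x = 18: opens ∋ x are {18, 19, 20, 22}, {18, 19, 20, 21, 22}; each meets A ∖ {18}, so x IS a limit point.
  x = 19: open {19} ∋ x has {19} ∩ (A ∖ {19}) = ∅, so x is NOT a limit point.
  x = 20: opens ∋ x are {20, 22}, {19, 20, 22}, {20, 21, 22}, {18, 19, 20, 22}, {19, 20, 21, 22}, {18, 19, 20, 21, 22}; each meets A ∖ {20}, so x IS a limit point.
  x = 21: opens ∋ x are {21, 22}, {19, 21, 22}, {20, 21, 22}, {19, 20, 21, 22}, {18, 19, 20, 21, 22}; each meets A ∖ {21}, so x IS a limit point.
  x = 22: open {22} ∋ x has {22} ∩ (A ∖ {22}) = ∅, so x is NOT a limit point.
Collecting: A' = {18, 20, 21}.


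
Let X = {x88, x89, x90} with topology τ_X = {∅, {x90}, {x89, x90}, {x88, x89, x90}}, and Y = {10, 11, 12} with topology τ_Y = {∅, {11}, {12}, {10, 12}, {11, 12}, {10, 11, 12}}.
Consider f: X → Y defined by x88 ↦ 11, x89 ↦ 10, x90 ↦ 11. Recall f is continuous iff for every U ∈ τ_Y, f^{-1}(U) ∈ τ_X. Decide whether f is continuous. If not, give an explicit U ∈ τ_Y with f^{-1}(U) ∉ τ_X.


f is NOT continuous.

Compute f^{-1}(U) for each U ∈ τ_Y:
  U = ∅: f^{-1}(U) = ∅ ∈ τ_X ✓.
  U = {11}: f^{-1}(U) = {x88, x90} ∉ τ_X ✗.
  U = {12}: f^{-1}(U) = ∅ ∈ τ_X ✓.
  U = {10, 12}: f^{-1}(U) = {x89} ∉ τ_X ✗.
  U = {11, 12}: f^{-1}(U) = {x88, x90} ∉ τ_X ✗.
  U = {10, 11, 12}: f^{-1}(U) = {x88, x89, x90} ∈ τ_X ✓.
Found U = {11} with f^{-1}(U) = {x88, x90} not in τ_X. Therefore f is NOT continuous.


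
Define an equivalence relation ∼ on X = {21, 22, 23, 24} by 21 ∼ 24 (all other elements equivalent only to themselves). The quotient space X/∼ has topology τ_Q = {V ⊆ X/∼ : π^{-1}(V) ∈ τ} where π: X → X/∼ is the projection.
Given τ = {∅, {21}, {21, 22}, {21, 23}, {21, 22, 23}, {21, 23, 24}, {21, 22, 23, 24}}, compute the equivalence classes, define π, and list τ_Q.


X/∼ = {[21=24], [22], [23]}; |τ_Q| = 3.

Equivalence classes: [21=24], [22], [23].
Quotient map π: X → X/∼ sends 21 ↦ [21=24], 22 ↦ [22], 23 ↦ [23], 24 ↦ [21=24].
For each subset V ⊆ X/∼, compute π^{-1}(V) ⊆ X and check whether π^{-1}(V) ∈ τ. V is open in τ_Q iff π^{-1}(V) ∈ τ.
  V = {}: π^{-1}(V) = ∅ ∈ τ ✓.
  V = {[21=24]}: π^{-1}(V) = {21, 24} ∉ τ ✗.
  V = {[22]}: π^{-1}(V) = {22} ∉ τ ✗.
  V = {[21=24], [22]}: π^{-1}(V) = {21, 22, 24} ∉ τ ✗.
  V = {[23]}: π^{-1}(V) = {23} ∉ τ ✗.
  V = {[21=24], [23]}: π^{-1}(V) = {21, 23, 24} ∈ τ ✓.
  V = {[22], [23]}: π^{-1}(V) = {22, 23} ∉ τ ✗.
  V = {[21=24], [22], [23]}: π^{-1}(V) = {21, 22, 23, 24} ∈ τ ✓.
Open sets in the quotient: τ_Q = {{}, {[21=24], [23]}, {[21=24], [22], [23]}} (3 elements).


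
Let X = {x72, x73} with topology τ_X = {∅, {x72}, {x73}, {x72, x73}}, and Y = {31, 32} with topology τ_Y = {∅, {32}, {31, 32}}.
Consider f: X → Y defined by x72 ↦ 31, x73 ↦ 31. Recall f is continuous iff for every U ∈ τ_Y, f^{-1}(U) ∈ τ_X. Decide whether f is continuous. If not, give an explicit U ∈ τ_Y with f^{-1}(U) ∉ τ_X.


f IS continuous.

Compute f^{-1}(U) for each U ∈ τ_Y:
  U = ∅: f^{-1}(U) = ∅ ∈ τ_X ✓.
  U = {32}: f^{-1}(U) = ∅ ∈ τ_X ✓.
  U = {31, 32}: f^{-1}(U) = {x72, x73} ∈ τ_X ✓.
Every preimage lies in τ_X, so f IS continuous.


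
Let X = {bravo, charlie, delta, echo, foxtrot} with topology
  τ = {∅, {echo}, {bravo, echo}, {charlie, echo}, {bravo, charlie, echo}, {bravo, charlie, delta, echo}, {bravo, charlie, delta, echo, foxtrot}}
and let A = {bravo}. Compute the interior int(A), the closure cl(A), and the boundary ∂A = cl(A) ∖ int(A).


int(A) = ∅, cl(A) = {bravo, delta, foxtrot}, ∂A = {bravo, delta, foxtrot}.

Closed sets in (X, τ) are complements of opens:
  closed(X, τ) = {∅, {foxtrot}, {delta, foxtrot}, {bravo, delta, foxtrot}, {charlie, delta, foxtrot}, {bravo, charlie, delta, foxtrot}, {bravo, charlie, delta, echo, foxtrot}}.
int(A) = ⋃ {U ∈ τ : U ⊆ A}. Opens contained in A: ∅.
Taking the union of these: int(A) = ∅.
cl(A) = ⋂ {C closed : A ⊆ C}. Closed sets containing A: {bravo, delta, foxtrot}, {bravo, charlie, delta, foxtrot}, {bravo, charlie, delta, echo, foxtrot}.
Intersecting these: cl(A) = {bravo, delta, foxtrot}.
∂A = cl(A) ∖ int(A) = {bravo, delta, foxtrot} ∖ ∅ = {bravo, delta, foxtrot}.


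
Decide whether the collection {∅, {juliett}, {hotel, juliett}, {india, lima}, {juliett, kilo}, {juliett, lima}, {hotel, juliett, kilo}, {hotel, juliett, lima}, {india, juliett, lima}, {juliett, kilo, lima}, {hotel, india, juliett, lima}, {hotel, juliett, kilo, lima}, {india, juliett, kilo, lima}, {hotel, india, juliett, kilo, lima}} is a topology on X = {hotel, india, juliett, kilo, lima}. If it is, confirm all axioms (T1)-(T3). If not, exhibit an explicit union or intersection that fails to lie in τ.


τ is NOT a topology on X.

Axiom (T1): ∅ ∈ τ? Yes; X ∈ τ? Yes.
Axiom (T2/T3): check pairwise unions and intersections of members of τ.
Counterexample for (T3): {india, lima} ∩ {juliett, lima} = {lima} ∉ τ. Therefore τ is NOT a topology.


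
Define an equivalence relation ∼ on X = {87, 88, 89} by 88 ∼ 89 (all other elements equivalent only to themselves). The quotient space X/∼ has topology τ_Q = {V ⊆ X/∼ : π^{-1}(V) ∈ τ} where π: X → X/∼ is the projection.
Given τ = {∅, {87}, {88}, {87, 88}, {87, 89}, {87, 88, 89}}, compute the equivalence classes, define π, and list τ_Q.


X/∼ = {[87], [88=89]}; |τ_Q| = 3.

Equivalence classes: [87], [88=89].
Quotient map π: X → X/∼ sends 87 ↦ [87], 88 ↦ [88=89], 89 ↦ [88=89].
For each subset V ⊆ X/∼, compute π^{-1}(V) ⊆ X and check whether π^{-1}(V) ∈ τ. V is open in τ_Q iff π^{-1}(V) ∈ τ.
  V = {}: π^{-1}(V) = ∅ ∈ τ ✓.
  V = {[87]}: π^{-1}(V) = {87} ∈ τ ✓.
  V = {[88=89]}: π^{-1}(V) = {88, 89} ∉ τ ✗.
  V = {[87], [88=89]}: π^{-1}(V) = {87, 88, 89} ∈ τ ✓.
Open sets in the quotient: τ_Q = {{}, {[87]}, {[87], [88=89]}} (3 elements).


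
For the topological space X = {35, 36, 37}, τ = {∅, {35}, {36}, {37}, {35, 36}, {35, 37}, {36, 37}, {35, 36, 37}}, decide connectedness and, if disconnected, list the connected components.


(X, τ) is disconnected; components = [{35}, {36}, {37}].

Find clopen sets (U ∈ τ with X ∖ U ∈ τ):
  U = ∅, X ∖ U = {35, 36, 37} — both open, so U is clopen.
  U = {35}, X ∖ U = {36, 37} — both open, so U is clopen.
  U = {36}, X ∖ U = {35, 37} — both open, so U is clopen.
  U = {37}, X ∖ U = {35, 36} — both open, so U is clopen.
  U = {35, 36}, X ∖ U = {37} — both open, so U is clopen.
  U = {35, 37}, X ∖ U = {36} — both open, so U is clopen.
  U = {36, 37}, X ∖ U = {35} — both open, so U is clopen.
  U = {35, 36, 37}, X ∖ U = ∅ — both open, so U is clopen.
Nontrivial clopen(s) exist: e.g. {35, 37}. So (X, τ) is disconnected.
Compute connected components by grouping points that agree on all clopens:
  component: {35}
  component: {36}
  component: {37}


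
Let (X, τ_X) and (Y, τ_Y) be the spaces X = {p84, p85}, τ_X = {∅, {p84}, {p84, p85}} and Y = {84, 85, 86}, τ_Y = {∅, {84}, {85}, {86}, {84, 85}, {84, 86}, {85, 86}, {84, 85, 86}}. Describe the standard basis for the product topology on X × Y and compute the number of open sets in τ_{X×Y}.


Basis B = {∅ × ∅, {p84} × {84}, {p84} × {85}, {p84} × {86}, {p84} × {84, 85}, {p84} × {84, 86}, {p84, p85} × {84}, {p84} × {85, 86}, {p84, p85} × {85}, {p84, p85} × {86}, {p84} × {84, 85, 86}, {p84, p85} × {84, 85}, {p84, p85} × {84, 86}, {p84, p85} × {85, 86}, {p84, p85} × {84, 85, 86}}; |τ_{X×Y}| = 27.

Enumerate products U × V with U ∈ τ_X, V ∈ τ_Y (deduplicated):
  ∅ × ∅ = {} (∅)
  {p84} × {84} = {(p84,84)}
  {p84} × {85} = {(p84,85)}
  {p84} × {86} = {(p84,86)}
  {p84} × {84, 85} = {(p84,84), (p84,85)}
  {p84} × {84, 86} = {(p84,84), (p84,86)}
  {p84, p85} × {84} = {(p84,84), (p85,84)}
  {p84} × {85, 86} = {(p84,85), (p84,86)}
  {p84, p85} × {85} = {(p84,85), (p85,85)}
  {p84, p85} × {86} = {(p84,86), (p85,86)}
  {p84} × {84, 85, 86} = {(p84,84), (p84,85), (p84,86)}
  {p84, p85} × {84, 85} = {(p84,84), (p84,85), (p85,84), (p85,85)}
  {p84, p85} × {84, 86} = {(p84,84), (p84,86), (p85,84), (p85,86)}
  {p84, p85} × {85, 86} = {(p84,85), (p84,86), (p85,85), (p85,86)}
  {p84, p85} × {84, 85, 86} = {(p84,84), (p84,85), (p84,86), (p85,84), (p85,85), (p85,86)}
These 15 distinct sets form the basis B.
Close under arbitrary unions to get τ_{X×Y}; counting gives |τ_{X×Y}| = 27.


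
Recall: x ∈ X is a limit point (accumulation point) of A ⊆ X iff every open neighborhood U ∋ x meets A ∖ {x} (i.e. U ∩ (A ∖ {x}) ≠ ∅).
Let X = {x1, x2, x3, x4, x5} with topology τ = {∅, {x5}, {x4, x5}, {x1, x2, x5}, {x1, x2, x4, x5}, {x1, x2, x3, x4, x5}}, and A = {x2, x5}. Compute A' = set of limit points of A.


A' = {x1, x2, x3, x4}

For each x ∈ X, list the open sets U ∈ τ with x ∈ U, then check whether U ∩ (A ∖ {x}) ≠ ∅ for every such U.
  x = x1: opens ∋ x are {x1, x2, x5}, {x1, x2, x4, x5}, {x1, x2, x3, x4, x5}; each meets A ∖ {x1}, so x IS a limit point.
  x = x2: opens ∋ x are {x1, x2, x5}, {x1, x2, x4, x5}, {x1, x2, x3, x4, x5}; each meets A ∖ {x2}, so x IS a limit point.
  x = x3: opens ∋ x are {x1, x2, x3, x4, x5}; each meets A ∖ {x3}, so x IS a limit point.
  x = x4: opens ∋ x are {x4, x5}, {x1, x2, x4, x5}, {x1, x2, x3, x4, x5}; each meets A ∖ {x4}, so x IS a limit point.
  x = x5: open {x5} ∋ x has {x5} ∩ (A ∖ {x5}) = ∅, so x is NOT a limit point.
Collecting: A' = {x1, x2, x3, x4}.


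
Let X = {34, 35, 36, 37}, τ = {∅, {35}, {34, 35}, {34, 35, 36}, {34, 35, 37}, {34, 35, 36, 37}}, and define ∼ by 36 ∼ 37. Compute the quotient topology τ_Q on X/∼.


X/∼ = {[34], [35], [36=37]}; |τ_Q| = 4.

Equivalence classes: [34], [35], [36=37].
Quotient map π: X → X/∼ sends 34 ↦ [34], 35 ↦ [35], 36 ↦ [36=37], 37 ↦ [36=37].
For each subset V ⊆ X/∼, compute π^{-1}(V) ⊆ X and check whether π^{-1}(V) ∈ τ. V is open in τ_Q iff π^{-1}(V) ∈ τ.
  V = {}: π^{-1}(V) = ∅ ∈ τ ✓.
  V = {[34]}: π^{-1}(V) = {34} ∉ τ ✗.
  V = {[35]}: π^{-1}(V) = {35} ∈ τ ✓.
  V = {[34], [35]}: π^{-1}(V) = {34, 35} ∈ τ ✓.
  V = {[36=37]}: π^{-1}(V) = {36, 37} ∉ τ ✗.
  V = {[34], [36=37]}: π^{-1}(V) = {34, 36, 37} ∉ τ ✗.
  V = {[35], [36=37]}: π^{-1}(V) = {35, 36, 37} ∉ τ ✗.
  V = {[34], [35], [36=37]}: π^{-1}(V) = {34, 35, 36, 37} ∈ τ ✓.
Open sets in the quotient: τ_Q = {{}, {[35]}, {[34], [35]}, {[34], [35], [36=37]}} (4 elements).


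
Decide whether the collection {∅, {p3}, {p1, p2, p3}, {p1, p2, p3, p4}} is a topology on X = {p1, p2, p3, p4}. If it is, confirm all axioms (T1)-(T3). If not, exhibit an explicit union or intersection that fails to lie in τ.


τ IS a topology on X.

Axiom (T1): ∅ ∈ τ? Yes; X ∈ τ? Yes.
Axiom (T2/T3): check pairwise unions and intersections of members of τ.
All pairwise intersections and unions checked — each lies in τ. Therefore τ satisfies (T1), (T2), (T3): it IS a topology on X.


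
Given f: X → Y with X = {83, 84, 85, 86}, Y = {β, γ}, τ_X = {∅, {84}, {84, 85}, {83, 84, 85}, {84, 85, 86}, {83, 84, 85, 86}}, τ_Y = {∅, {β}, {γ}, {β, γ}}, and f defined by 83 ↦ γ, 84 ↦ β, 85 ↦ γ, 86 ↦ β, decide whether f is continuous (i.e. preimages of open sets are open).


f is NOT continuous.

Compute f^{-1}(U) for each U ∈ τ_Y:
  U = ∅: f^{-1}(U) = ∅ ∈ τ_X ✓.
  U = {β}: f^{-1}(U) = {84, 86} ∉ τ_X ✗.
  U = {γ}: f^{-1}(U) = {83, 85} ∉ τ_X ✗.
  U = {β, γ}: f^{-1}(U) = {83, 84, 85, 86} ∈ τ_X ✓.
Found U = {β} with f^{-1}(U) = {84, 86} not in τ_X. Therefore f is NOT continuous.


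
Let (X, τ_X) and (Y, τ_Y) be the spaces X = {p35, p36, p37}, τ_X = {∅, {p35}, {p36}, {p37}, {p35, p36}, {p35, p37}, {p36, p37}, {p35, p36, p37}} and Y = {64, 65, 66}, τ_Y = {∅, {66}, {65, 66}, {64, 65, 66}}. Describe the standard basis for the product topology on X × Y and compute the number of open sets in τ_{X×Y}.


Basis B = {∅ × ∅, {p35} × {66}, {p36} × {66}, {p37} × {66}, {p35} × {65, 66}, {p35, p36} × {66}, {p35, p37} × {66}, {p36} × {65, 66}, {p36, p37} × {66}, {p37} × {65, 66}, {p35} × {64, 65, 66}, {p35, p36, p37} × {66}, {p36} × {64, 65, 66}, {p37} × {64, 65, 66}, {p35, p36} × {65, 66}, {p35, p37} × {65, 66}, {p36, p37} × {65, 66}, {p35, p36} × {64, 65, 66}, {p35, p37} × {64, 65, 66}, {p35, p36, p37} × {65, 66}, {p36, p37} × {64, 65, 66}, {p35, p36, p37} × {64, 65, 66}}; |τ_{X×Y}| = 64.

Enumerate products U × V with U ∈ τ_X, V ∈ τ_Y (deduplicated):
  ∅ × ∅ = {} (∅)
  {p35} × {66} = {(p35,66)}
  {p36} × {66} = {(p36,66)}
  {p37} × {66} = {(p37,66)}
  {p35} × {65, 66} = {(p35,65), (p35,66)}
  {p35, p36} × {66} = {(p35,66), (p36,66)}
  {p35, p37} × {66} = {(p35,66), (p37,66)}
  {p36} × {65, 66} = {(p36,65), (p36,66)}
  {p36, p37} × {66} = {(p36,66), (p37,66)}
  {p37} × {65, 66} = {(p37,65), (p37,66)}
  {p35} × {64, 65, 66} = {(p35,64), (p35,65), (p35,66)}
  {p35, p36, p37} × {66} = {(p35,66), (p36,66), (p37,66)}
  {p36} × {64, 65, 66} = {(p36,64), (p36,65), (p36,66)}
  {p37} × {64, 65, 66} = {(p37,64), (p37,65), (p37,66)}
  {p35, p36} × {65, 66} = {(p35,65), (p35,66), (p36,65), (p36,66)}
  {p35, p37} × {65, 66} = {(p35,65), (p35,66), (p37,65), (p37,66)}
  {p36, p37} × {65, 66} = {(p36,65), (p36,66), (p37,65), (p37,66)}
  {p35, p36} × {64, 65, 66} = {(p35,64), (p35,65), (p35,66), (p36,64), (p36,65), (p36,66)}
  {p35, p37} × {64, 65, 66} = {(p35,64), (p35,65), (p35,66), (p37,64), (p37,65), (p37,66)}
  {p35, p36, p37} × {65, 66} = {(p35,65), (p35,66), (p36,65), (p36,66), (p37,65), (p37,66)}
  {p36, p37} × {64, 65, 66} = {(p36,64), (p36,65), (p36,66), (p37,64), (p37,65), (p37,66)}
  {p35, p36, p37} × {64, 65, 66} = {(p35,64), (p35,65), (p35,66), (p36,64), (p36,65), (p36,66), (p37,64), (p37,65), (p37,66)}
These 22 distinct sets form the basis B.
Close under arbitrary unions to get τ_{X×Y}; counting gives |τ_{X×Y}| = 64.


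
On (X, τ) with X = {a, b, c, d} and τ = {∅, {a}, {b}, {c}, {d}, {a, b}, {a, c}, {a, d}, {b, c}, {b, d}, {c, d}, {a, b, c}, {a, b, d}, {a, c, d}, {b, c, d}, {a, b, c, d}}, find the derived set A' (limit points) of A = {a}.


A' = ∅

For each x ∈ X, list the open sets U ∈ τ with x ∈ U, then check whether U ∩ (A ∖ {x}) ≠ ∅ for every such U.
  x = a: open {a} ∋ x has {a} ∩ (A ∖ {a}) = ∅, so x is NOT a limit point.
  x = b: open {b} ∋ x has {b} ∩ (A ∖ {b}) = ∅, so x is NOT a limit point.
  x = c: open {c} ∋ x has {c} ∩ (A ∖ {c}) = ∅, so x is NOT a limit point.
  x = d: open {d} ∋ x has {d} ∩ (A ∖ {d}) = ∅, so x is NOT a limit point.
Collecting: A' = ∅.


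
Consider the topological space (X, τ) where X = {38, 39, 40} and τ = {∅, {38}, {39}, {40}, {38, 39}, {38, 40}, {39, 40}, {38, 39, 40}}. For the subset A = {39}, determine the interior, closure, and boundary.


int(A) = {39}, cl(A) = {39}, ∂A = ∅.

Closed sets in (X, τ) are complements of opens:
  closed(X, τ) = {∅, {38}, {39}, {40}, {38, 39}, {38, 40}, {39, 40}, {38, 39, 40}}.
int(A) = ⋃ {U ∈ τ : U ⊆ A}. Opens contained in A: ∅, {39}.
Taking the union of these: int(A) = {39}.
cl(A) = ⋂ {C closed : A ⊆ C}. Closed sets containing A: {39}, {38, 39}, {39, 40}, {38, 39, 40}.
Intersecting these: cl(A) = {39}.
∂A = cl(A) ∖ int(A) = {39} ∖ {39} = ∅.


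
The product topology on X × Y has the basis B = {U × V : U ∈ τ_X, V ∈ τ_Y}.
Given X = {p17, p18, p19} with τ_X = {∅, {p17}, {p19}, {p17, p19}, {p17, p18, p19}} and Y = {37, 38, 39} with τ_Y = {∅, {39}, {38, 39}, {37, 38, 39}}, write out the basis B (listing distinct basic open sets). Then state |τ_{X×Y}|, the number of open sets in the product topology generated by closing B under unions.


Basis B = {∅ × ∅, {p17} × {39}, {p19} × {39}, {p17} × {38, 39}, {p17, p19} × {39}, {p19} × {38, 39}, {p17} × {37, 38, 39}, {p17, p18, p19} × {39}, {p19} × {37, 38, 39}, {p17, p19} × {38, 39}, {p17, p19} × {37, 38, 39}, {p17, p18, p19} × {38, 39}, {p17, p18, p19} × {37, 38, 39}}; |τ_{X×Y}| = 30.

Enumerate products U × V with U ∈ τ_X, V ∈ τ_Y (deduplicated):
  ∅ × ∅ = {} (∅)
  {p17} × {39} = {(p17,39)}
  {p19} × {39} = {(p19,39)}
  {p17} × {38, 39} = {(p17,38), (p17,39)}
  {p17, p19} × {39} = {(p17,39), (p19,39)}
  {p19} × {38, 39} = {(p19,38), (p19,39)}
  {p17} × {37, 38, 39} = {(p17,37), (p17,38), (p17,39)}
  {p17, p18, p19} × {39} = {(p17,39), (p18,39), (p19,39)}
  {p19} × {37, 38, 39} = {(p19,37), (p19,38), (p19,39)}
  {p17, p19} × {38, 39} = {(p17,38), (p17,39), (p19,38), (p19,39)}
  {p17, p19} × {37, 38, 39} = {(p17,37), (p17,38), (p17,39), (p19,37), (p19,38), (p19,39)}
  {p17, p18, p19} × {38, 39} = {(p17,38), (p17,39), (p18,38), (p18,39), (p19,38), (p19,39)}
  {p17, p18, p19} × {37, 38, 39} = {(p17,37), (p17,38), (p17,39), (p18,37), (p18,38), (p18,39), (p19,37), (p19,38), (p19,39)}
These 13 distinct sets form the basis B.
Close under arbitrary unions to get τ_{X×Y}; counting gives |τ_{X×Y}| = 30.


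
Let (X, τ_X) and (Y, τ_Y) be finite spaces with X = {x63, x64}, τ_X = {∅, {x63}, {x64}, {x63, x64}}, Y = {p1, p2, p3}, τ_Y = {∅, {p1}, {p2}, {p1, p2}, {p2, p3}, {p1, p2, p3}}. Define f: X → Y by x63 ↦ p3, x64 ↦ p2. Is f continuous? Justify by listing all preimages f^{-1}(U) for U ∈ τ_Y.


f IS continuous.

Compute f^{-1}(U) for each U ∈ τ_Y:
  U = ∅: f^{-1}(U) = ∅ ∈ τ_X ✓.
  U = {p1}: f^{-1}(U) = ∅ ∈ τ_X ✓.
  U = {p2}: f^{-1}(U) = {x64} ∈ τ_X ✓.
  U = {p1, p2}: f^{-1}(U) = {x64} ∈ τ_X ✓.
  U = {p2, p3}: f^{-1}(U) = {x63, x64} ∈ τ_X ✓.
  U = {p1, p2, p3}: f^{-1}(U) = {x63, x64} ∈ τ_X ✓.
Every preimage lies in τ_X, so f IS continuous.


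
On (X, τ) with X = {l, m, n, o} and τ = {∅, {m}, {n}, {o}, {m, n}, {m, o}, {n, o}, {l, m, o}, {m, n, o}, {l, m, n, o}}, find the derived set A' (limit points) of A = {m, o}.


A' = {l}

For each x ∈ X, list the open sets U ∈ τ with x ∈ U, then check whether U ∩ (A ∖ {x}) ≠ ∅ for every such U.
  x = l: opens ∋ x are {l, m, o}, {l, m, n, o}; each meets A ∖ {l}, so x IS a limit point.
  x = m: open {m} ∋ x has {m} ∩ (A ∖ {m}) = ∅, so x is NOT a limit point.
  x = n: open {n} ∋ x has {n} ∩ (A ∖ {n}) = ∅, so x is NOT a limit point.
  x = o: open {o} ∋ x has {o} ∩ (A ∖ {o}) = ∅, so x is NOT a limit point.
Collecting: A' = {l}.


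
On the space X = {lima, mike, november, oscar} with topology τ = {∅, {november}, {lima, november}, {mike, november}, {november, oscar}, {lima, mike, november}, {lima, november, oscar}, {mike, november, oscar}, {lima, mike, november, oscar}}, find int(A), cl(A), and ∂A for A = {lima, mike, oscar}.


int(A) = ∅, cl(A) = {lima, mike, oscar}, ∂A = {lima, mike, oscar}.

Closed sets in (X, τ) are complements of opens:
  closed(X, τ) = {∅, {lima}, {mike}, {oscar}, {lima, mike}, {lima, oscar}, {mike, oscar}, {lima, mike, oscar}, {lima, mike, november, oscar}}.
int(A) = ⋃ {U ∈ τ : U ⊆ A}. Opens contained in A: ∅.
Taking the union of these: int(A) = ∅.
cl(A) = ⋂ {C closed : A ⊆ C}. Closed sets containing A: {lima, mike, oscar}, {lima, mike, november, oscar}.
Intersecting these: cl(A) = {lima, mike, oscar}.
∂A = cl(A) ∖ int(A) = {lima, mike, oscar} ∖ ∅ = {lima, mike, oscar}.


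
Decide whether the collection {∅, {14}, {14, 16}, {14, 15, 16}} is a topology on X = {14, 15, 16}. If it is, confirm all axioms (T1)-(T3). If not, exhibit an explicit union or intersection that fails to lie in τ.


τ IS a topology on X.

Axiom (T1): ∅ ∈ τ? Yes; X ∈ τ? Yes.
Axiom (T2/T3): check pairwise unions and intersections of members of τ.
All pairwise intersections and unions checked — each lies in τ. Therefore τ satisfies (T1), (T2), (T3): it IS a topology on X.


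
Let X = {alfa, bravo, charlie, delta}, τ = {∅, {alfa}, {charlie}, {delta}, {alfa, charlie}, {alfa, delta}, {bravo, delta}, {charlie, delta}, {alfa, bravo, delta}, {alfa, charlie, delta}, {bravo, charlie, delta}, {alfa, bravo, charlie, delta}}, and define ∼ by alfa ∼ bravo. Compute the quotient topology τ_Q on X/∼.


X/∼ = {[alfa=bravo], [charlie], [delta]}; |τ_Q| = 6.

Equivalence classes: [alfa=bravo], [charlie], [delta].
Quotient map π: X → X/∼ sends alfa ↦ [alfa=bravo], bravo ↦ [alfa=bravo], charlie ↦ [charlie], delta ↦ [delta].
For each subset V ⊆ X/∼, compute π^{-1}(V) ⊆ X and check whether π^{-1}(V) ∈ τ. V is open in τ_Q iff π^{-1}(V) ∈ τ.
  V = {}: π^{-1}(V) = ∅ ∈ τ ✓.
  V = {[alfa=bravo]}: π^{-1}(V) = {alfa, bravo} ∉ τ ✗.
  V = {[charlie]}: π^{-1}(V) = {charlie} ∈ τ ✓.
  V = {[alfa=bravo], [charlie]}: π^{-1}(V) = {alfa, bravo, charlie} ∉ τ ✗.
  V = {[delta]}: π^{-1}(V) = {delta} ∈ τ ✓.
  V = {[alfa=bravo], [delta]}: π^{-1}(V) = {alfa, bravo, delta} ∈ τ ✓.
  V = {[charlie], [delta]}: π^{-1}(V) = {charlie, delta} ∈ τ ✓.
  V = {[alfa=bravo], [charlie], [delta]}: π^{-1}(V) = {alfa, bravo, charlie, delta} ∈ τ ✓.
Open sets in the quotient: τ_Q = {{}, {[charlie]}, {[delta]}, {[alfa=bravo], [delta]}, {[charlie], [delta]}, {[alfa=bravo], [charlie], [delta]}} (6 elements).


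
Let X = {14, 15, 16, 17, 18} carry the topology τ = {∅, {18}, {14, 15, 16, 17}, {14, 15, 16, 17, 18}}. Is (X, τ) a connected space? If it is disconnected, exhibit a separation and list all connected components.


(X, τ) is disconnected; components = [{18}, {14, 15, 16, 17}].

Find clopen sets (U ∈ τ with X ∖ U ∈ τ):
  U = ∅, X ∖ U = {14, 15, 16, 17, 18} — both open, so U is clopen.
  U = {18}, X ∖ U = {14, 15, 16, 17} — both open, so U is clopen.
  U = {14, 15, 16, 17}, X ∖ U = {18} — both open, so U is clopen.
  U = {14, 15, 16, 17, 18}, X ∖ U = ∅ — both open, so U is clopen.
Nontrivial clopen(s) exist: e.g. {18}. So (X, τ) is disconnected.
Compute connected components by grouping points that agree on all clopens:
  component: {18}
  component: {14, 15, 16, 17}


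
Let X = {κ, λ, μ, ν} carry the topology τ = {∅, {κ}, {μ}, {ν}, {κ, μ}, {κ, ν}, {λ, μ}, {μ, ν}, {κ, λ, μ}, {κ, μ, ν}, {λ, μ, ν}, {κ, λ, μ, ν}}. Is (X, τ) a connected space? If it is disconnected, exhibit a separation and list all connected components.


(X, τ) is disconnected; components = [{κ}, {ν}, {λ, μ}].

Find clopen sets (U ∈ τ with X ∖ U ∈ τ):
  U = ∅, X ∖ U = {κ, λ, μ, ν} — both open, so U is clopen.
  U = {κ}, X ∖ U = {λ, μ, ν} — both open, so U is clopen.
  U = {ν}, X ∖ U = {κ, λ, μ} — both open, so U is clopen.
  U = {κ, ν}, X ∖ U = {λ, μ} — both open, so U is clopen.
  U = {λ, μ}, X ∖ U = {κ, ν} — both open, so U is clopen.
  U = {κ, λ, μ}, X ∖ U = {ν} — both open, so U is clopen.
  U = {λ, μ, ν}, X ∖ U = {κ} — both open, so U is clopen.
  U = {κ, λ, μ, ν}, X ∖ U = ∅ — both open, so U is clopen.
Nontrivial clopen(s) exist: e.g. {λ, μ, ν}. So (X, τ) is disconnected.
Compute connected components by grouping points that agree on all clopens:
  component: {κ}
  component: {ν}
  component: {λ, μ}


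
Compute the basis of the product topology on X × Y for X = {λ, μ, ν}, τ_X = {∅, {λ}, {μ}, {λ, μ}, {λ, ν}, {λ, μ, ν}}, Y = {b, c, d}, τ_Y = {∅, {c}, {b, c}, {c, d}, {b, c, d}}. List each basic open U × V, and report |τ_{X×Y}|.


Basis B = {∅ × ∅, {λ} × {c}, {μ} × {c}, {λ} × {b, c}, {λ} × {c, d}, {λ, μ} × {c}, {λ, ν} × {c}, {μ} × {b, c}, {μ} × {c, d}, {λ} × {b, c, d}, {λ, μ, ν} × {c}, {μ} × {b, c, d}, {λ, μ} × {b, c}, {λ, ν} × {b, c}, {λ, μ} × {c, d}, {λ, ν} × {c, d}, {λ, μ} × {b, c, d}, {λ, ν} × {b, c, d}, {λ, μ, ν} × {b, c}, {λ, μ, ν} × {c, d}, {λ, μ, ν} × {b, c, d}}; |τ_{X×Y}| = 70.

Enumerate products U × V with U ∈ τ_X, V ∈ τ_Y (deduplicated):
  ∅ × ∅ = {} (∅)
  {λ} × {c} = {(λ,c)}
  {μ} × {c} = {(μ,c)}
  {λ} × {b, c} = {(λ,b), (λ,c)}
  {λ} × {c, d} = {(λ,c), (λ,d)}
  {λ, μ} × {c} = {(λ,c), (μ,c)}
  {λ, ν} × {c} = {(λ,c), (ν,c)}
  {μ} × {b, c} = {(μ,b), (μ,c)}
  {μ} × {c, d} = {(μ,c), (μ,d)}
  {λ} × {b, c, d} = {(λ,b), (λ,c), (λ,d)}
  {λ, μ, ν} × {c} = {(λ,c), (μ,c), (ν,c)}
  {μ} × {b, c, d} = {(μ,b), (μ,c), (μ,d)}
  {λ, μ} × {b, c} = {(λ,b), (λ,c), (μ,b), (μ,c)}
  {λ, ν} × {b, c} = {(λ,b), (λ,c), (ν,b), (ν,c)}
  {λ, μ} × {c, d} = {(λ,c), (λ,d), (μ,c), (μ,d)}
  {λ, ν} × {c, d} = {(λ,c), (λ,d), (ν,c), (ν,d)}
  {λ, μ} × {b, c, d} = {(λ,b), (λ,c), (λ,d), (μ,b), (μ,c), (μ,d)}
  {λ, ν} × {b, c, d} = {(λ,b), (λ,c), (λ,d), (ν,b), (ν,c), (ν,d)}
  {λ, μ, ν} × {b, c} = {(λ,b), (λ,c), (μ,b), (μ,c), (ν,b), (ν,c)}
  {λ, μ, ν} × {c, d} = {(λ,c), (λ,d), (μ,c), (μ,d), (ν,c), (ν,d)}
  {λ, μ, ν} × {b, c, d} = {(λ,b), (λ,c), (λ,d), (μ,b), (μ,c), (μ,d), (ν,b), (ν,c), (ν,d)}
These 21 distinct sets form the basis B.
Close under arbitrary unions to get τ_{X×Y}; counting gives |τ_{X×Y}| = 70.


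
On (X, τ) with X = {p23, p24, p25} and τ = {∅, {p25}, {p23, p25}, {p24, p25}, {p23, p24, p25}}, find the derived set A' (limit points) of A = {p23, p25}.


A' = {p23, p24}

For each x ∈ X, list the open sets U ∈ τ with x ∈ U, then check whether U ∩ (A ∖ {x}) ≠ ∅ for every such U.
  x = p23: opens ∋ x are {p23, p25}, {p23, p24, p25}; each meets A ∖ {p23}, so x IS a limit point.
  x = p24: opens ∋ x are {p24, p25}, {p23, p24, p25}; each meets A ∖ {p24}, so x IS a limit point.
  x = p25: open {p25} ∋ x has {p25} ∩ (A ∖ {p25}) = ∅, so x is NOT a limit point.
Collecting: A' = {p23, p24}.


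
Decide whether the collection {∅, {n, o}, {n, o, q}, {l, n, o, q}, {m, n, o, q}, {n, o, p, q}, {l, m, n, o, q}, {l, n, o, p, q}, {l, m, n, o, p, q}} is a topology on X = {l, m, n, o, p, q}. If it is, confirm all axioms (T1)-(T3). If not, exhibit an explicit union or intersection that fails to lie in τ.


τ is NOT a topology on X.

Axiom (T1): ∅ ∈ τ? Yes; X ∈ τ? Yes.
Axiom (T2/T3): check pairwise unions and intersections of members of τ.
Counterexample for (T2): {m, n, o, q} ∪ {n, o, p, q} = {m, n, o, p, q} ∉ τ. Therefore τ is NOT a topology.


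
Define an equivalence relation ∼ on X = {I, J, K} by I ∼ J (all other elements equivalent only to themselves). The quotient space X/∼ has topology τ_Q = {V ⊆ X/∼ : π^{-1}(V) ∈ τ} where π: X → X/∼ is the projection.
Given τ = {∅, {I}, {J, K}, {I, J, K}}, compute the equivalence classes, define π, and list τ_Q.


X/∼ = {[I=J], [K]}; |τ_Q| = 2.

Equivalence classes: [I=J], [K].
Quotient map π: X → X/∼ sends I ↦ [I=J], J ↦ [I=J], K ↦ [K].
For each subset V ⊆ X/∼, compute π^{-1}(V) ⊆ X and check whether π^{-1}(V) ∈ τ. V is open in τ_Q iff π^{-1}(V) ∈ τ.
  V = {}: π^{-1}(V) = ∅ ∈ τ ✓.
  V = {[I=J]}: π^{-1}(V) = {I, J} ∉ τ ✗.
  V = {[K]}: π^{-1}(V) = {K} ∉ τ ✗.
  V = {[I=J], [K]}: π^{-1}(V) = {I, J, K} ∈ τ ✓.
Open sets in the quotient: τ_Q = {{}, {[I=J], [K]}} (2 elements).


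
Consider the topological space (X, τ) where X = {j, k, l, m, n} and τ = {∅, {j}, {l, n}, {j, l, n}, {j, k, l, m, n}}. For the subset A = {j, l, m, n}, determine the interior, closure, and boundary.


int(A) = {j, l, n}, cl(A) = {j, k, l, m, n}, ∂A = {k, m}.

Closed sets in (X, τ) are complements of opens:
  closed(X, τ) = {∅, {k, m}, {j, k, m}, {k, l, m, n}, {j, k, l, m, n}}.
int(A) = ⋃ {U ∈ τ : U ⊆ A}. Opens contained in A: ∅, {j}, {l, n}, {j, l, n}.
Taking the union of these: int(A) = {j, l, n}.
cl(A) = ⋂ {C closed : A ⊆ C}. Closed sets containing A: {j, k, l, m, n}.
Intersecting these: cl(A) = {j, k, l, m, n}.
∂A = cl(A) ∖ int(A) = {j, k, l, m, n} ∖ {j, l, n} = {k, m}.
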